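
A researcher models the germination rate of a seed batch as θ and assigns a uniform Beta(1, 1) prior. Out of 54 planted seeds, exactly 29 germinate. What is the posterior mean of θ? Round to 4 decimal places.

The binomial likelihood is conjugate to the Beta prior: with 29 successes and 25 failures, the posterior is Beta(1+29, 1+25) = Beta(30, 26).
E[θ | data] = 30/(30+26) = 0.5357.

Posterior mean ≈ 0.5357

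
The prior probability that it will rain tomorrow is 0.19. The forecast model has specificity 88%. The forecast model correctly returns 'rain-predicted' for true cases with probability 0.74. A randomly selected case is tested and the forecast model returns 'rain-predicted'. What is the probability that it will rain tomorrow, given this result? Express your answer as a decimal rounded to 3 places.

P(H | E) ≈ 0.591

Write H for 'it will rain tomorrow'. Prior odds H:¬H = 0.19/0.81 = 0.23457. For the 'rain-predicted' outcome, the likelihood ratio is 0.74/0.12 = 6.1667.
Posterior odds = 0.23457 × 6.1667 = 1.4465, so P(H|E) = 1.4465/(1+1.4465) = 0.591.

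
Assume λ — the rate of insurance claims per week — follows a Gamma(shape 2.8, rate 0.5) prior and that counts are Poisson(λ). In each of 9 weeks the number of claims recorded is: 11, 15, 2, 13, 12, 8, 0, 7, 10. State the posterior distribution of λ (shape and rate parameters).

The Poisson likelihood adds the total count to the shape and the number of exposure periods to the rate. Here ∑xᵢ = 78 and n = 9, so shape 2.8→80.8 and rate 0.5→9.5.

Posterior: Gamma(shape=80.8, rate=9.5)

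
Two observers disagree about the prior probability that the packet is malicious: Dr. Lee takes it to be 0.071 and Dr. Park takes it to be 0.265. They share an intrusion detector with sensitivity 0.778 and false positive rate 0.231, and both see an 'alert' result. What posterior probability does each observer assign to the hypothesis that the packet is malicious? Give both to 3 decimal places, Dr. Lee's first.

Dr. Lee: 0.205; Dr. Park: 0.548

P('+'|H) = 0.778, P('+'|¬H) = 0.231.
Dr. Lee: numerator 0.778·0.071 = 0.055238; evidence = 0.055238+0.231·0.929 = 0.26984; posterior = 0.205.
Dr. Park: numerator 0.778·0.265 = 0.20617; evidence = 0.20617+0.231·0.735 = 0.37596; posterior = 0.548.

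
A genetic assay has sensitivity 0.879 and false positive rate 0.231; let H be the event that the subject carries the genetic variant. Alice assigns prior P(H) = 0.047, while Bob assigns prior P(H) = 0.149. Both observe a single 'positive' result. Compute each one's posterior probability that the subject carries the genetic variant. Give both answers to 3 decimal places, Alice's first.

The likelihood ratio for a 'positive' result is 0.879/0.231 = 3.8052.
Alice: prior odds 0.047/0.953 = 0.049318; posterior odds 0.18766; posterior probability 0.158.
Bob: prior odds 0.149/0.851 = 0.17509; posterior odds 0.66624; posterior probability 0.400.

Alice: 0.158; Bob: 0.400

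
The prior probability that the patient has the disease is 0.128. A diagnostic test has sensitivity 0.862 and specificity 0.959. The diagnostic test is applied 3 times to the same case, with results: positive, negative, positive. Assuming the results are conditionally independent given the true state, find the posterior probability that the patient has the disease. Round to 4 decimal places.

With H the event that the patient has the disease, the joint likelihood of the observed sequence is P(data|H) = 0.862·0.138·0.862 = 0.10254 and P(data|¬H) = 0.041·0.959·0.041 = 0.0016121.
Bayes: P(H|data) = 0.128·0.10254 / (0.128·0.10254 + 0.872·0.0016121) = 0.013125/0.014531 = 0.9033.

Posterior P(H) ≈ 0.9033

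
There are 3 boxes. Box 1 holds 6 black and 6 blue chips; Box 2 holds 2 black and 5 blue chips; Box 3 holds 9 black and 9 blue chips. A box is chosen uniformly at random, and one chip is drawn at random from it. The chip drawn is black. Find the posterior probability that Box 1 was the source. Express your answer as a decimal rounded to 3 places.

P(black|Box 1) = 0.5; P(black|Box 2) = 0.2857; P(black|Box 3) = 0.5.
Prior × likelihood for each source: 0.333333·0.5=0.1667, 0.333333·0.2857=0.09524, 0.333333·0.5=0.1667. Summing gives P(black) = 0.42857.
P(Box 1 | black) = 0.1667 / 0.42857 = 0.389.

Posterior probability ≈ 0.389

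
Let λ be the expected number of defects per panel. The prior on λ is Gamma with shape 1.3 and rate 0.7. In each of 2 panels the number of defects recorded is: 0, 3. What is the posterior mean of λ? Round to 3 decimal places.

The Poisson likelihood adds the total count to the shape and the number of exposure periods to the rate. Here ∑xᵢ = 3 and n = 2, so shape 1.3→4.3 and rate 0.7→2.7.
E[λ | data] = 4.3/2.7 = 1.593.

Posterior mean ≈ 1.593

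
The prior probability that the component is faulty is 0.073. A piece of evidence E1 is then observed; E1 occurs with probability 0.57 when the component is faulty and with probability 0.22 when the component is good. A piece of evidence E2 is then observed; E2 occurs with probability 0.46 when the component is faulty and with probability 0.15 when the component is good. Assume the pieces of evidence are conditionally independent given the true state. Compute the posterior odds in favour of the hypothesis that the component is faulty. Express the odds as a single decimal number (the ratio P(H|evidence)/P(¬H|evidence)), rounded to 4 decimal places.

Posterior odds ≈ 0.6257

Prior odds = 0.073/(1−0.073) = 0.078749. In log-odds, ln(0.078749) = -2.5415.
Add log likelihood ratios: ln(2.5909) + ln(3.0667) = 2.0726.
Posterior log-odds = -0.46889, so posterior odds = exp(-0.46889) = 0.62569.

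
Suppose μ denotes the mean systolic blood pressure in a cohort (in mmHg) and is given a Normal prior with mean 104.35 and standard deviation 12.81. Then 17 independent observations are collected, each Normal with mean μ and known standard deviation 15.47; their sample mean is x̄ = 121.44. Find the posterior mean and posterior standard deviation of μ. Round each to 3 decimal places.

With known σ, the Normal prior is conjugate. Weight on the data is w = (n/σ²)/(n/σ² + 1/τ₀²) = 0.0710343/(0.0710343+0.00609399) = 0.92099.
Posterior mean = w·x̄ + (1−w)·μ₀ = 0.92099·121.44 + 0.079011·104.35 = 120.090. Posterior variance = 1/(0.0710343+0.00609399) = 12.9654, so SD = 3.601.

Posterior mean ≈ 120.090; posterior SD ≈ 3.601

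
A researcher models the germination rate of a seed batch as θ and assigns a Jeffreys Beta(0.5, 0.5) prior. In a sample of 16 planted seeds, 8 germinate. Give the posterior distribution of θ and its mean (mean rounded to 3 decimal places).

Posterior: Beta(8.5, 8.5); mean ≈ 0.500

The binomial likelihood is conjugate to the Beta prior: with 8 successes and 8 failures, the posterior is Beta(0.5+8, 0.5+8) = Beta(8.5, 8.5).
E[θ | data] = 8.5/(8.5+8.5) = 0.500.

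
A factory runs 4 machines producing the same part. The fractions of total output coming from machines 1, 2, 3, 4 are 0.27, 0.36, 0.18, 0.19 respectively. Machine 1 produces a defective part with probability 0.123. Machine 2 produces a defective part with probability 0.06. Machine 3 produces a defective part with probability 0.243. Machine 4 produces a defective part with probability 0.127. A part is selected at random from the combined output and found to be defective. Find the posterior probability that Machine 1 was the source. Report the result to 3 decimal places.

P(defective|M1) = 0.123; P(defective|M2) = 0.06; P(defective|M3) = 0.243; P(defective|M4) = 0.127.
Prior × likelihood for each source: 0.27·0.123=0.03321, 0.36·0.06=0.02160, 0.18·0.243=0.04374, 0.19·0.127=0.02413. Summing gives P(defective) = 0.12268.
P(Machine 1 | defective) = 0.03321 / 0.12268 = 0.271.

Posterior probability ≈ 0.271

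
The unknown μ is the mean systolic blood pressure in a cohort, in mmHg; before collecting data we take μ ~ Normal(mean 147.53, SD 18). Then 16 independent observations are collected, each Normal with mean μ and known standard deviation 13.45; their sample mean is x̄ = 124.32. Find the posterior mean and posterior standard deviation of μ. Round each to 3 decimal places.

With known σ, the Normal prior is conjugate. Weight on the data is w = (n/σ²)/(n/σ² + 1/τ₀²) = 0.0884454/(0.0884454+0.00308642) = 0.96628.
Posterior mean = w·x̄ + (1−w)·μ₀ = 0.96628·124.32 + 0.033720·147.53 = 125.103. Posterior variance = 1/(0.0884454+0.00308642) = 10.9252, so SD = 3.305.

Posterior mean ≈ 125.103; posterior SD ≈ 3.305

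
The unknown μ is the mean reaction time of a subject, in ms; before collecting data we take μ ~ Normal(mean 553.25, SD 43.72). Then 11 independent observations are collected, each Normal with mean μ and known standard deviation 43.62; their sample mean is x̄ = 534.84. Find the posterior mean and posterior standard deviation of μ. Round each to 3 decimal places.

Prior precision 1/τ₀² = 1/43.72² = 0.00052317; data precision n/σ² = 11/43.62² = 0.00578124.
Posterior precision = 0.00052317 + 0.00578124 = 0.00630441, giving posterior SD = 1/√0.00630441 = 12.594.
Posterior mean = (0.00052317·553.25 + 0.00578124·534.84) / 0.00630441 = 536.368.

Posterior mean ≈ 536.368; posterior SD ≈ 12.594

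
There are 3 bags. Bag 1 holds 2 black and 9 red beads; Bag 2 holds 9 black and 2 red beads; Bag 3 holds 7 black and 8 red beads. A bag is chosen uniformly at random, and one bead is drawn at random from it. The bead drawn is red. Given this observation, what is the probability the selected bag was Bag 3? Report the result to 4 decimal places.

Posterior probability ≈ 0.3478

Tabulate prior·likelihood by source: [1] prior 0.333333, lik 0.8182, product 0.2727; [2] prior 0.333333, lik 0.1818, product 0.06061; [3] prior 0.333333, lik 0.5333, product 0.1778.
Normalizing constant = 0.51111; the posterior for Bag 3 is its product over the sum, 0.1778/0.51111 = 0.3478.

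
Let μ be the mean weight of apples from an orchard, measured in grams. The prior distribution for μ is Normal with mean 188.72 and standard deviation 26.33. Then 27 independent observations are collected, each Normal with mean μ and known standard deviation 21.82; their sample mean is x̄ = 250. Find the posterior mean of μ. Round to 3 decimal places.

Prior precision 1/τ₀² = 1/26.33² = 0.00144244; data precision n/σ² = 27/21.82² = 0.0567093.
Posterior precision = 0.00144244 + 0.0567093 = 0.0581517.
Posterior mean = (0.00144244·188.72 + 0.0567093·250) / 0.0581517 = 248.480.

Posterior mean ≈ 248.480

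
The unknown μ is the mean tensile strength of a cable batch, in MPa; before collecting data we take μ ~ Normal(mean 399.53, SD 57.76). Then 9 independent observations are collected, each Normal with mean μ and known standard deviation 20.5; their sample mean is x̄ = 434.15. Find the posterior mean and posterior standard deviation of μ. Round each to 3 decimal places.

With known σ, the Normal prior is conjugate. Weight on the data is w = (n/σ²)/(n/σ² + 1/τ₀²) = 0.0214158/(0.0214158+0.00029974) = 0.98620.
Posterior mean = w·x̄ + (1−w)·μ₀ = 0.98620·434.15 + 0.013803·399.53 = 433.672. Posterior variance = 1/(0.0214158+0.00029974) = 46.0499, so SD = 6.786.

Posterior mean ≈ 433.672; posterior SD ≈ 6.786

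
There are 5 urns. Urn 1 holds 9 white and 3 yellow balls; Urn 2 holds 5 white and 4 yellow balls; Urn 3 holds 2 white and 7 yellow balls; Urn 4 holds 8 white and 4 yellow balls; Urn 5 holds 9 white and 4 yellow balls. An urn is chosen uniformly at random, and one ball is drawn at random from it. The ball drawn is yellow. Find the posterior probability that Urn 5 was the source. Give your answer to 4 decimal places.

Tabulate prior·likelihood by source: [1] prior 0.2, lik 0.25, product 0.05000; [2] prior 0.2, lik 0.4444, product 0.08889; [3] prior 0.2, lik 0.7778, product 0.1556; [4] prior 0.2, lik 0.3333, product 0.06667; [5] prior 0.2, lik 0.3077, product 0.06154.
Normalizing constant = 0.42265; the posterior for Urn 5 is its product over the sum, 0.06154/0.42265 = 0.1456.

Posterior probability ≈ 0.1456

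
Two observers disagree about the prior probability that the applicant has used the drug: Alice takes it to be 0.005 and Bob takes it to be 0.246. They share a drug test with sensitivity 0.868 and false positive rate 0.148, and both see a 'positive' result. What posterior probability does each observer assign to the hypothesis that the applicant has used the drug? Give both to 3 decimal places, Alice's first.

The likelihood ratio for a 'positive' result is 0.868/0.148 = 5.8649.
Alice: prior odds 0.005/0.995 = 0.0050251; posterior odds 0.029472; posterior probability 0.029.
Bob: prior odds 0.246/0.754 = 0.32626; posterior odds 1.9135; posterior probability 0.657.

Alice: 0.029; Bob: 0.657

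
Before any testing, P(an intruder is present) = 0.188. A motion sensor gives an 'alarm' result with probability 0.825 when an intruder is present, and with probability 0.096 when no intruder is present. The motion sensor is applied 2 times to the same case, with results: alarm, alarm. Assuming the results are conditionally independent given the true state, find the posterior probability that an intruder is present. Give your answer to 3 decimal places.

Posterior P(H) ≈ 0.945

With H the event that an intruder is present, the joint likelihood of the observed sequence is P(data|H) = 0.825·0.825 = 0.68062 and P(data|¬H) = 0.096·0.096 = 0.0092160.
Bayes: P(H|data) = 0.188·0.68062 / (0.188·0.68062 + 0.812·0.0092160) = 0.12796/0.13544 = 0.9447.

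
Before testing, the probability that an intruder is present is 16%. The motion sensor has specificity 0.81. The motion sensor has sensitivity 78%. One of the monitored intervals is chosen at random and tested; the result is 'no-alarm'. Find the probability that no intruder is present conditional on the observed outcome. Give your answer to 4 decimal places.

P(¬H | E) ≈ 0.9508

Write H for 'an intruder is present'. Prior odds H:¬H = 0.16/0.84 = 0.19048. For the 'no-alarm' outcome, the likelihood ratio is 0.22/0.81 = 0.27160.
Posterior odds = 0.19048 × 0.27160 = 0.051734, so P(H|E) = 0.051734/(1+0.051734) = 0.0492. Then P(¬H|E) = 1 − 0.0492 = 0.9508.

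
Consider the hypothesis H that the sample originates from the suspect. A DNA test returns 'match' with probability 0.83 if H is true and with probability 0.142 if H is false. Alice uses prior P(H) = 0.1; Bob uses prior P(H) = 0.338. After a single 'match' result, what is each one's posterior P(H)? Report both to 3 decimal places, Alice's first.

Alice: 0.394; Bob: 0.749

The likelihood ratio for a 'match' result is 0.83/0.142 = 5.8451.
Alice: prior odds 0.1/0.9 = 0.11111; posterior odds 0.64945; posterior probability 0.394.
Bob: prior odds 0.338/0.662 = 0.51057; posterior odds 2.9843; posterior probability 0.749.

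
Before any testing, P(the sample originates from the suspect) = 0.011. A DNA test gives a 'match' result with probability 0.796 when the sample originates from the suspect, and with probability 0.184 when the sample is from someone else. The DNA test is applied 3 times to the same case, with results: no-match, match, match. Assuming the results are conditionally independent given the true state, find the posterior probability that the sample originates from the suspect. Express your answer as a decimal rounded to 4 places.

Posterior P(H) ≈ 0.0495

Let H be the event that the sample originates from the suspect; start with P(H) = 0.011. P('match'|H) = 0.796, P('match'|¬H) = 0.184.
Update on result 1 ('no-match'): P(H) ← 0.204·0.0110 / (0.204·0.0110 + 0.816·0.9890) = 0.0022440/0.80927 = 0.0028.
Update on result 2 ('match'): P(H) ← 0.796·0.0028 / (0.796·0.0028 + 0.184·0.9972) = 0.0022072/0.18570 = 0.0119.
Update on result 3 ('match'): P(H) ← 0.796·0.0119 / (0.796·0.0119 + 0.184·0.9881) = 0.0094613/0.19127 = 0.0495.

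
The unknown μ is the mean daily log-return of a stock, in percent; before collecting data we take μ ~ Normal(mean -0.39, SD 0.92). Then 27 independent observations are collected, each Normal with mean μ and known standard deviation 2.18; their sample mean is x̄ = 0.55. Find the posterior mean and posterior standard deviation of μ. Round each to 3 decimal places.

Prior precision 1/τ₀² = 1/0.92² = 1.18147; data precision n/σ² = 27/2.18² = 5.68134.
Posterior precision = 1.18147 + 5.68134 = 6.86281, giving posterior SD = 1/√6.86281 = 0.382.
Posterior mean = (1.18147·-0.39 + 5.68134·0.55) / 6.86281 = 0.388.

Posterior mean ≈ 0.388; posterior SD ≈ 0.382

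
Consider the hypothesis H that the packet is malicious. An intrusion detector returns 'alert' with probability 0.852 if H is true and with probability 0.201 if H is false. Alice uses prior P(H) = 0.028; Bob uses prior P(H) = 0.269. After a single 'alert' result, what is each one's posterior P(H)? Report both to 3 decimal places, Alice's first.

The likelihood ratio for an 'alert' result is 0.852/0.201 = 4.2388.
Alice: prior odds 0.028/0.972 = 0.028807; posterior odds 0.12211; posterior probability 0.109.
Bob: prior odds 0.269/0.731 = 0.36799; posterior odds 1.5598; posterior probability 0.609.

Alice: 0.109; Bob: 0.609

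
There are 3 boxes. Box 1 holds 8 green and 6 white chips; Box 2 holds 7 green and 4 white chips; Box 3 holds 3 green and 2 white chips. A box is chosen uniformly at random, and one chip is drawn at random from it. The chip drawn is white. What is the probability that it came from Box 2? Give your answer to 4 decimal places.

Tabulate prior·likelihood by source: [1] prior 0.333333, lik 0.4286, product 0.1429; [2] prior 0.333333, lik 0.3636, product 0.1212; [3] prior 0.333333, lik 0.4, product 0.1333.
Normalizing constant = 0.39740; the posterior for Box 2 is its product over the sum, 0.1212/0.39740 = 0.3050.

Posterior probability ≈ 0.3050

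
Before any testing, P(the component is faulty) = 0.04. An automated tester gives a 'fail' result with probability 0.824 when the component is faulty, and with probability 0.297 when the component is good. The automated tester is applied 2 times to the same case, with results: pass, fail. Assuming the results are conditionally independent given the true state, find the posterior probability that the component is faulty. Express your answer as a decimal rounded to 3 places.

Posterior P(H) ≈ 0.028

With H the event that the component is faulty, the joint likelihood of the observed sequence is P(data|H) = 0.176·0.824 = 0.14502 and P(data|¬H) = 0.703·0.297 = 0.20879.
Bayes: P(H|data) = 0.04·0.14502 / (0.04·0.14502 + 0.96·0.20879) = 0.0058010/0.20624 = 0.0281.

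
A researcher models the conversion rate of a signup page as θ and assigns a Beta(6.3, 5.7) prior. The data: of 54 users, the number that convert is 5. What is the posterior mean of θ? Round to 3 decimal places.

Posterior mean ≈ 0.171

The binomial likelihood is conjugate to the Beta prior: with 5 successes and 49 failures, the posterior is Beta(6.3+5, 5.7+49) = Beta(11.3, 54.7).
Posterior mean = α/(α+β) = 11.3/66 = 0.171.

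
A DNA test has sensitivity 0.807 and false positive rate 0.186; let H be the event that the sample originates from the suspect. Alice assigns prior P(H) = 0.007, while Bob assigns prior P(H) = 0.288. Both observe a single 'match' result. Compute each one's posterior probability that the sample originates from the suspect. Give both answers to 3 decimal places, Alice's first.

Alice: 0.030; Bob: 0.637

The likelihood ratio for a 'match' result is 0.807/0.186 = 4.3387.
Alice: prior odds 0.007/0.993 = 0.0070493; posterior odds 0.030585; posterior probability 0.030.
Bob: prior odds 0.288/0.712 = 0.40449; posterior odds 1.7550; posterior probability 0.637.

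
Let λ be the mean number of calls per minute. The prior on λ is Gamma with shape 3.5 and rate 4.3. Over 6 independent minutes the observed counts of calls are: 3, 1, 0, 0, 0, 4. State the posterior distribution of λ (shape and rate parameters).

Posterior: Gamma(shape=11.5, rate=10.3)

Total count ∑xᵢ = 8 over n = 6 minutes.
Gamma is conjugate to the Poisson likelihood: posterior is Gamma(shape = 3.5+8 = 11.5, rate = 4.3+6 = 10.3).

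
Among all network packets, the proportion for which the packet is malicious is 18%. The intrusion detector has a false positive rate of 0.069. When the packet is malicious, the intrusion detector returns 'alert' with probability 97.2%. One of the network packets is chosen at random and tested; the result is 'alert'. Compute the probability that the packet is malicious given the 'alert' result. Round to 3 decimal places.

Let H be the event that the packet is malicious. P(H) = 0.18, so P(¬H) = 0.82. With E the 'alert' result, P(E|H) = 0.972 and P(E|¬H) = 0.069.
P(E) = 0.972·0.18 + 0.069·0.82 = 0.17496 + 0.056580 = 0.23154.
By Bayes' theorem, P(H|E) = 0.17496 / 0.23154 = 0.756.

P(H | E) ≈ 0.756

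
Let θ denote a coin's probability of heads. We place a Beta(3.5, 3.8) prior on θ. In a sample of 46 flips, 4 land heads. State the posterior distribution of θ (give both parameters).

Observing 4 successes and 42 failures updates Beta(3.5, 3.8) by adding the success and failure counts to the two shape parameters: α = 3.5+4 = 7.5, β = 3.8+42 = 45.8.

Posterior: Beta(7.5, 45.8)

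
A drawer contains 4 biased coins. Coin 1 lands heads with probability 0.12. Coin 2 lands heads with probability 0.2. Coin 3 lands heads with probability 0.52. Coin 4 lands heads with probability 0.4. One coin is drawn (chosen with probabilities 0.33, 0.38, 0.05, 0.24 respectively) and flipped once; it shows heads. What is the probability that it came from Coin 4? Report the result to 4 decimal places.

Posterior probability ≈ 0.4040

P(heads|C1) = 0.12; P(heads|C2) = 0.2; P(heads|C3) = 0.52; P(heads|C4) = 0.4.
Prior × likelihood for each source: 0.33·0.12=0.03960, 0.38·0.2=0.07600, 0.05·0.52=0.02600, 0.24·0.4=0.09600. Summing gives P(heads) = 0.23760.
P(Coin 4 | heads) = 0.09600 / 0.23760 = 0.4040.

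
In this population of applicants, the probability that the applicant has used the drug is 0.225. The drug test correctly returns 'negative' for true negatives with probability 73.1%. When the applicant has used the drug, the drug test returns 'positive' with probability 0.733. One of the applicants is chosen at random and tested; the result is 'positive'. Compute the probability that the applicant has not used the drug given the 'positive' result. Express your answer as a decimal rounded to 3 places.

Write H for 'the applicant has used the drug'. Prior odds H:¬H = 0.225/0.775 = 0.29032. For the 'positive' outcome, the likelihood ratio is 0.733/0.269 = 2.7249.
Posterior odds = 0.29032 × 2.7249 = 0.79110, so P(H|E) = 0.79110/(1+0.79110) = 0.442. Then P(¬H|E) = 1 − 0.442 = 0.558.

P(¬H | E) ≈ 0.558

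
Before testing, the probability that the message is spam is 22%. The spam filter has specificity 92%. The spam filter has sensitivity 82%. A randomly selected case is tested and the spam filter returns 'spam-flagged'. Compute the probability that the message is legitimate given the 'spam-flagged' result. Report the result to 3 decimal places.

Write H for 'the message is spam'. Prior odds H:¬H = 0.22/0.78 = 0.28205. For the 'spam-flagged' outcome, the likelihood ratio is 0.82/0.08 = 10.250.
Posterior odds = 0.28205 × 10.250 = 2.8910, so P(H|E) = 2.8910/(1+2.8910) = 0.743. Then P(¬H|E) = 1 − 0.743 = 0.257.

P(¬H | E) ≈ 0.257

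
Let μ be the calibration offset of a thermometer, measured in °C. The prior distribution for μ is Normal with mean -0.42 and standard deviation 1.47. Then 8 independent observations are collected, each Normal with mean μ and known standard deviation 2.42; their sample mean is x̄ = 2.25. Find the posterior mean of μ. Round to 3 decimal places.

Posterior mean ≈ 1.574

With known σ, the Normal prior is conjugate. Weight on the data is w = (n/σ²)/(n/σ² + 1/τ₀²) = 1.36603/(1.36603+0.462770) = 0.74695.
Posterior mean = w·x̄ + (1−w)·μ₀ = 0.74695·2.25 + 0.25305·-0.42 = 1.574.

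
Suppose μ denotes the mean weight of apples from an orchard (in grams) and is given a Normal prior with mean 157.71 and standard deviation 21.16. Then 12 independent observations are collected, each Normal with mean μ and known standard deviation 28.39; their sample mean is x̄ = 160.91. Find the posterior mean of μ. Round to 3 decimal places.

Prior precision 1/τ₀² = 1/21.16² = 0.00223341; data precision n/σ² = 12/28.39² = 0.0148885.
Posterior precision = 0.00223341 + 0.0148885 = 0.0171219.
Posterior mean = (0.00223341·157.71 + 0.0148885·160.91) / 0.0171219 = 160.493.

Posterior mean ≈ 160.493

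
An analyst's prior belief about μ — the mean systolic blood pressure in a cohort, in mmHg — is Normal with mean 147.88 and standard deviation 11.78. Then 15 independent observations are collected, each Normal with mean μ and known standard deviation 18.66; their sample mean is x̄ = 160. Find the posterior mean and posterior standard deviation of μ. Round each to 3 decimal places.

Posterior mean ≈ 158.263; posterior SD ≈ 4.459

With known σ, the Normal prior is conjugate. Weight on the data is w = (n/σ²)/(n/σ² + 1/τ₀²) = 0.0430792/(0.0430792+0.00720625) = 0.85669.
Posterior mean = w·x̄ + (1−w)·μ₀ = 0.85669·160 + 0.14331·147.88 = 158.263. Posterior variance = 1/(0.0430792+0.00720625) = 19.8865, so SD = 4.459.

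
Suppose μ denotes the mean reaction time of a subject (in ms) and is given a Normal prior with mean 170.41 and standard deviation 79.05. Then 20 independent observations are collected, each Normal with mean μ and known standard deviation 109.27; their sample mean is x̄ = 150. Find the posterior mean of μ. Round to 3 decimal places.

Posterior mean ≈ 151.780

With known σ, the Normal prior is conjugate. Weight on the data is w = (n/σ²)/(n/σ² + 1/τ₀²) = 0.00167505/(0.00167505+0.00016003) = 0.91279.
Posterior mean = w·x̄ + (1−w)·μ₀ = 0.91279·150 + 0.087205·170.41 = 151.780.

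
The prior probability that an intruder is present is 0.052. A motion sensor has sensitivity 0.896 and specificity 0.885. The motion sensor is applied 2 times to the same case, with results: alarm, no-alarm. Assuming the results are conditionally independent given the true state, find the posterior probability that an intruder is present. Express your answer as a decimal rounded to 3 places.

With H the event that an intruder is present, the joint likelihood of the observed sequence is P(data|H) = 0.896·0.104 = 0.093184 and P(data|¬H) = 0.115·0.885 = 0.10178.
Bayes: P(H|data) = 0.052·0.093184 / (0.052·0.093184 + 0.948·0.10178) = 0.0048456/0.10133 = 0.0478.

Posterior P(H) ≈ 0.048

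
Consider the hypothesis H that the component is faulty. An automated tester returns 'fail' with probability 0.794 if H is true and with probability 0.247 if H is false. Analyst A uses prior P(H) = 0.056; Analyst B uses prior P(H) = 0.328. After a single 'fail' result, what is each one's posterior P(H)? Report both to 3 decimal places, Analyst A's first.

P('+'|H) = 0.794, P('+'|¬H) = 0.247.
Analyst A: numerator 0.794·0.056 = 0.044464; evidence = 0.044464+0.247·0.944 = 0.27763; posterior = 0.160.
Analyst B: numerator 0.794·0.328 = 0.26043; evidence = 0.26043+0.247·0.672 = 0.42642; posterior = 0.611.

Analyst A: 0.160; Analyst B: 0.611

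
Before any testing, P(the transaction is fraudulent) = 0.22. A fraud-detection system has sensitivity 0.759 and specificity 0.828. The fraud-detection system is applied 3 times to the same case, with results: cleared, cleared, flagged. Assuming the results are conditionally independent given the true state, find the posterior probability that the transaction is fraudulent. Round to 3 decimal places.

Posterior P(H) ≈ 0.095

With H the event that the transaction is fraudulent, the joint likelihood of the observed sequence is P(data|H) = 0.241·0.241·0.759 = 0.044083 and P(data|¬H) = 0.828·0.828·0.172 = 0.11792.
Bayes: P(H|data) = 0.22·0.044083 / (0.22·0.044083 + 0.78·0.11792) = 0.0096984/0.10168 = 0.0954.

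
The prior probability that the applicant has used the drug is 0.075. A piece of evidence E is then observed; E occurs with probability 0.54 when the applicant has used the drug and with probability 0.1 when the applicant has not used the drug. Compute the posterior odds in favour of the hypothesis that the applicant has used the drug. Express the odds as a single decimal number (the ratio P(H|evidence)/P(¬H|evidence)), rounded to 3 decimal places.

Posterior odds ≈ 0.438

Prior odds = 0.075/(1−0.075) = 0.081081. In log-odds, ln(0.081081) = -2.5123.
Add log likelihood ratio: ln(5.4000) = 1.6864.
Posterior log-odds = -0.82591, so posterior odds = exp(-0.82591) = 0.43784.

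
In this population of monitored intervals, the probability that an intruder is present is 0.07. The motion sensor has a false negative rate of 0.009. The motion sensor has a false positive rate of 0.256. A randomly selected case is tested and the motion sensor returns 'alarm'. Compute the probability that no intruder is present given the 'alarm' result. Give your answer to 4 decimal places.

P(¬H | E) ≈ 0.7744

Let H be the event that an intruder is present. P(H) = 0.07, so P(¬H) = 0.93. With E the 'alarm' result, P(E|H) = 0.991 and P(E|¬H) = 0.256.
P(E) = 0.991·0.07 + 0.256·0.93 = 0.069370 + 0.23808 = 0.30745.
By Bayes' theorem, P(H|E) = 0.069370 / 0.30745 = 0.2256. Hence P(¬H|E) = 1 − 0.2256 = 0.7744.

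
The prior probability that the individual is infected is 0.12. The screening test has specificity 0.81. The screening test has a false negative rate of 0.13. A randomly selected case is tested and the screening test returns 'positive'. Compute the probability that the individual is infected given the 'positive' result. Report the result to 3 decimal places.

Let H be the event that the individual is infected. P(H) = 0.12, so P(¬H) = 0.88. With E the 'positive' result, P(E|H) = 0.87 and P(E|¬H) = 0.19.
P(E) = 0.87·0.12 + 0.19·0.88 = 0.10440 + 0.16720 = 0.27160.
By Bayes' theorem, P(H|E) = 0.10440 / 0.27160 = 0.384.

P(H | E) ≈ 0.384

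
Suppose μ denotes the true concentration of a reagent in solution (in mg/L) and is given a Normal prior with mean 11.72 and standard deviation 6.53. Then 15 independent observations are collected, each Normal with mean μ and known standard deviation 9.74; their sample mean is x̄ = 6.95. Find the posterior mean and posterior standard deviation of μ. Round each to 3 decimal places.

Prior precision 1/τ₀² = 1/6.53² = 0.0234517; data precision n/σ² = 15/9.74² = 0.158115.
Posterior precision = 0.0234517 + 0.158115 = 0.181567, giving posterior SD = 1/√0.181567 = 2.347.
Posterior mean = (0.0234517·11.72 + 0.158115·6.95) / 0.181567 = 7.566.

Posterior mean ≈ 7.566; posterior SD ≈ 2.347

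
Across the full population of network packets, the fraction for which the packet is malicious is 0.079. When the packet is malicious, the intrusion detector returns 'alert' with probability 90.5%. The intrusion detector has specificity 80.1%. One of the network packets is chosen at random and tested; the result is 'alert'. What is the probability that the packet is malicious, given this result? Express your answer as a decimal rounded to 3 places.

Let H be the event that the packet is malicious. P(H) = 0.079, so P(¬H) = 0.921. With E the 'alert' result, P(E|H) = 0.905 and P(E|¬H) = 0.199.
P(E) = 0.905·0.079 + 0.199·0.921 = 0.071495 + 0.18328 = 0.25477.
By Bayes' theorem, P(H|E) = 0.071495 / 0.25477 = 0.281.

P(H | E) ≈ 0.281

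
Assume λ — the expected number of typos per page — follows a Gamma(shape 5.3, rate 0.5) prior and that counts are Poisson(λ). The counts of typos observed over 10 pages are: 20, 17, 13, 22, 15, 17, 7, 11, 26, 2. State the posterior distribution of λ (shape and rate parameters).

Total count ∑xᵢ = 150 over n = 10 pages.
Gamma is conjugate to the Poisson likelihood: posterior is Gamma(shape = 5.3+150 = 155.3, rate = 0.5+10 = 10.5).

Posterior: Gamma(shape=155.3, rate=10.5)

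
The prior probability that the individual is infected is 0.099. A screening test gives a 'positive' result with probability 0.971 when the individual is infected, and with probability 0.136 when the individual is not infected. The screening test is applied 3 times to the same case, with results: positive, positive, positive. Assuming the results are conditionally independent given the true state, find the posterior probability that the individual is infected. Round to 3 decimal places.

With H the event that the individual is infected, the joint likelihood of the observed sequence is P(data|H) = 0.971·0.971·0.971 = 0.91550 and P(data|¬H) = 0.136·0.136·0.136 = 0.0025155.
Bayes: P(H|data) = 0.099·0.91550 / (0.099·0.91550 + 0.901·0.0025155) = 0.090634/0.092901 = 0.9756.

Posterior P(H) ≈ 0.976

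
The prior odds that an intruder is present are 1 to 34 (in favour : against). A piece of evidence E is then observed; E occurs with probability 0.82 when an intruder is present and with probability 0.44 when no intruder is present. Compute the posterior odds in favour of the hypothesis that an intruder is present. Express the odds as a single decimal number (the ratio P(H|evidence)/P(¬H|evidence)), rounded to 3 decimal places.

Posterior odds ≈ 0.055

Prior odds = 1/34 = 0.029412. In log-odds, ln(0.029412) = -3.5264.
Add log likelihood ratio: ln(1.8636) = 0.62253.
Posterior log-odds = -2.9038, so posterior odds = exp(-2.9038) = 0.054813.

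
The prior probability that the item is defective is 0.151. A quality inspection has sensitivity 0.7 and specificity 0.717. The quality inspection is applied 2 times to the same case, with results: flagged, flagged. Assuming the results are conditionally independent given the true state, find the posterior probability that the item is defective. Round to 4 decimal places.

With H the event that the item is defective, the joint likelihood of the observed sequence is P(data|H) = 0.7·0.7 = 0.49000 and P(data|¬H) = 0.283·0.283 = 0.080089.
Bayes: P(H|data) = 0.151·0.49000 / (0.151·0.49000 + 0.849·0.080089) = 0.073990/0.14199 = 0.5211.

Posterior P(H) ≈ 0.5211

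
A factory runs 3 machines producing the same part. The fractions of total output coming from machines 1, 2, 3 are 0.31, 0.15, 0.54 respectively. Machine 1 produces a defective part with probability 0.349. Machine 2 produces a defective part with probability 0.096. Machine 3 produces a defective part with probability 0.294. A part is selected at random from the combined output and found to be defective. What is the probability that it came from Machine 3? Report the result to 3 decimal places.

Posterior probability ≈ 0.564

P(defective|M1) = 0.349; P(defective|M2) = 0.096; P(defective|M3) = 0.294.
Prior × likelihood for each source: 0.31·0.349=0.1082, 0.15·0.096=0.01440, 0.54·0.294=0.1588. Summing gives P(defective) = 0.28135.
P(Machine 3 | defective) = 0.1588 / 0.28135 = 0.564.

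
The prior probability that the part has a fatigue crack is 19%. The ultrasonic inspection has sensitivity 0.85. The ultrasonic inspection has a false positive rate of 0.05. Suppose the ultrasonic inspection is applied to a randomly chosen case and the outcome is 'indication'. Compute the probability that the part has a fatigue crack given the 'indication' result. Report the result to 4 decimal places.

P(H | E) ≈ 0.7995

Write H for 'the part has a fatigue crack'. Prior odds H:¬H = 0.19/0.81 = 0.23457. For the 'indication' outcome, the likelihood ratio is 0.85/0.05 = 17.000.
Posterior odds = 0.23457 × 17.000 = 3.9877, so P(H|E) = 3.9877/(1+3.9877) = 0.7995.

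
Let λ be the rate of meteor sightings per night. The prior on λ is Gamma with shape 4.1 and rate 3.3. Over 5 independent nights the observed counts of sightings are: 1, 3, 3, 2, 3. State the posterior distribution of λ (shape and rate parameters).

Posterior: Gamma(shape=16.1, rate=8.3)

Total count ∑xᵢ = 12 over n = 5 nights.
Gamma is conjugate to the Poisson likelihood: posterior is Gamma(shape = 4.1+12 = 16.1, rate = 3.3+5 = 8.3).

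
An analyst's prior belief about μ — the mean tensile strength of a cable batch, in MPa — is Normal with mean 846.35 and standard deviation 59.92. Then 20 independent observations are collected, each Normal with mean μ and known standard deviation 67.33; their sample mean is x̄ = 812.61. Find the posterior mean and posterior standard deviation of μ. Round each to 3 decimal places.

Posterior mean ≈ 814.614; posterior SD ≈ 14.602

With known σ, the Normal prior is conjugate. Weight on the data is w = (n/σ²)/(n/σ² + 1/τ₀²) = 0.00441177/(0.00441177+0.00027852) = 0.94062.
Posterior mean = w·x̄ + (1−w)·μ₀ = 0.94062·812.61 + 0.059382·846.35 = 814.614. Posterior variance = 1/(0.00441177+0.00027852) = 213.206, so SD = 14.602.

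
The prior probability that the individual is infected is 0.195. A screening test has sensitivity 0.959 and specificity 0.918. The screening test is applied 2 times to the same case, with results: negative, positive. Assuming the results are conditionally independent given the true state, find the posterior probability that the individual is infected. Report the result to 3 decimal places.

Let H be the event that the individual is infected; start with P(H) = 0.195. P('positive'|H) = 0.959, P('positive'|¬H) = 0.082.
Update on result 1 ('negative'): P(H) ← 0.041·0.1950 / (0.041·0.1950 + 0.918·0.8050) = 0.0079950/0.74698 = 0.0107.
Update on result 2 ('positive'): P(H) ← 0.959·0.0107 / (0.959·0.0107 + 0.082·0.9893) = 0.010264/0.091387 = 0.1123.

Posterior P(H) ≈ 0.112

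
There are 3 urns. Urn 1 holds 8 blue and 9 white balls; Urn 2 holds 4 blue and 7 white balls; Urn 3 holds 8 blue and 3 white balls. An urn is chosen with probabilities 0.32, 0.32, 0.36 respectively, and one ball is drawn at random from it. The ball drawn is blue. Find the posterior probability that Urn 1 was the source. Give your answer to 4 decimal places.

Posterior probability ≈ 0.2848

Tabulate prior·likelihood by source: [1] prior 0.32, lik 0.4706, product 0.1506; [2] prior 0.32, lik 0.3636, product 0.1164; [3] prior 0.36, lik 0.7273, product 0.2618.
Normalizing constant = 0.52877; the posterior for Urn 1 is its product over the sum, 0.1506/0.52877 = 0.2848.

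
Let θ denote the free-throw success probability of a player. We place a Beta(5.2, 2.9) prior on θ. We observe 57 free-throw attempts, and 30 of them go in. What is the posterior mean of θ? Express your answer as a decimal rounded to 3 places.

Posterior mean ≈ 0.541

The binomial likelihood is conjugate to the Beta prior: with 30 successes and 27 failures, the posterior is Beta(5.2+30, 2.9+27) = Beta(35.2, 29.9).
Posterior mean = α/(α+β) = 35.2/65.1 = 0.541.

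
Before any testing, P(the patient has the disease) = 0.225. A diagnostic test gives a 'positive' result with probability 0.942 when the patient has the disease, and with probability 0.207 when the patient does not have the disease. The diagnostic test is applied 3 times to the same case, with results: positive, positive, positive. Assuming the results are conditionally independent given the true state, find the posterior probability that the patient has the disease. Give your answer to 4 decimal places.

With H the event that the patient has the disease, the joint likelihood of the observed sequence is P(data|H) = 0.942·0.942·0.942 = 0.83590 and P(data|¬H) = 0.207·0.207·0.207 = 0.0088697.
Bayes: P(H|data) = 0.225·0.83590 / (0.225·0.83590 + 0.775·0.0088697) = 0.18808/0.19495 = 0.9647.

Posterior P(H) ≈ 0.9647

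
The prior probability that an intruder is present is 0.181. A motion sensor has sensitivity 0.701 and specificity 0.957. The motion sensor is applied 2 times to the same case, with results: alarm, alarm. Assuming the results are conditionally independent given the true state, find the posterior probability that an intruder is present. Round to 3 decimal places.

Posterior P(H) ≈ 0.983

With H the event that an intruder is present, the joint likelihood of the observed sequence is P(data|H) = 0.701·0.701 = 0.49140 and P(data|¬H) = 0.043·0.043 = 0.0018490.
Bayes: P(H|data) = 0.181·0.49140 / (0.181·0.49140 + 0.819·0.0018490) = 0.088944/0.090458 = 0.9833.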